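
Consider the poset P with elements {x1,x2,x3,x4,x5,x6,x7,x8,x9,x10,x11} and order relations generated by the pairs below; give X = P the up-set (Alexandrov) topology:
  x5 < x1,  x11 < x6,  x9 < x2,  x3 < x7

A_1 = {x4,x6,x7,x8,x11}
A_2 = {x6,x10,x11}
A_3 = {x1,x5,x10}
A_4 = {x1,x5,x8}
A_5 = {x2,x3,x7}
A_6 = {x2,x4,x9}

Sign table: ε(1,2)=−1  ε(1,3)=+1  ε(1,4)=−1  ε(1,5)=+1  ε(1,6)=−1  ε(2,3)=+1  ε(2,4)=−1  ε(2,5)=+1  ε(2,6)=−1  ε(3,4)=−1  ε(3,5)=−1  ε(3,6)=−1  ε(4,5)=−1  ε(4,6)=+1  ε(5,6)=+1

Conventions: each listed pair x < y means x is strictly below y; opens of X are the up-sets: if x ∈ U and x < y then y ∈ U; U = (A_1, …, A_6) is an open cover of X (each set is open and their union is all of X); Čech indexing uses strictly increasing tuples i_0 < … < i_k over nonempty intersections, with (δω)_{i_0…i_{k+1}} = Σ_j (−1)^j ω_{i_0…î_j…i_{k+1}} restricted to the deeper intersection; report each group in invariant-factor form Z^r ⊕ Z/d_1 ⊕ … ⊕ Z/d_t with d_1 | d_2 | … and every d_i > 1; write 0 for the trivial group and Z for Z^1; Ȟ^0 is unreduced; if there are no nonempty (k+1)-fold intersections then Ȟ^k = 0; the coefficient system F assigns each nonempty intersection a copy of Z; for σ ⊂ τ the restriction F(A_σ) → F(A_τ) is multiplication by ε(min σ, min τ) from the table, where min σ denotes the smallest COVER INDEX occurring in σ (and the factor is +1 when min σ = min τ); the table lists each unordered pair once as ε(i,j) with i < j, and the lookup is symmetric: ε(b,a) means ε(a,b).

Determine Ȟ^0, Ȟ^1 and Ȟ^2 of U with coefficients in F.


intersection data:
  A12={x6,x11} A14={x8} A15={x7} A16={x4} A23={x10} A34={x1,x5} A56={x2}
C dims 6,7; δ0: rk 6, SNF 1^5·2
Ȟ^0 = (6 − 6) − 0 = 0, so Ȟ^0 ≅ 0
Ȟ^1 = (7 − 0) − 6 = 1 plus torsion [2], so Ȟ^1 ≅ Z ⊕ Z/2
Ȟ^2 = (0 − 0) − 0 = 0, so Ȟ^2 ≅ 0

Ȟ^0 = 0, Ȟ^1 = Z ⊕ Z/2 and Ȟ^2 = 0


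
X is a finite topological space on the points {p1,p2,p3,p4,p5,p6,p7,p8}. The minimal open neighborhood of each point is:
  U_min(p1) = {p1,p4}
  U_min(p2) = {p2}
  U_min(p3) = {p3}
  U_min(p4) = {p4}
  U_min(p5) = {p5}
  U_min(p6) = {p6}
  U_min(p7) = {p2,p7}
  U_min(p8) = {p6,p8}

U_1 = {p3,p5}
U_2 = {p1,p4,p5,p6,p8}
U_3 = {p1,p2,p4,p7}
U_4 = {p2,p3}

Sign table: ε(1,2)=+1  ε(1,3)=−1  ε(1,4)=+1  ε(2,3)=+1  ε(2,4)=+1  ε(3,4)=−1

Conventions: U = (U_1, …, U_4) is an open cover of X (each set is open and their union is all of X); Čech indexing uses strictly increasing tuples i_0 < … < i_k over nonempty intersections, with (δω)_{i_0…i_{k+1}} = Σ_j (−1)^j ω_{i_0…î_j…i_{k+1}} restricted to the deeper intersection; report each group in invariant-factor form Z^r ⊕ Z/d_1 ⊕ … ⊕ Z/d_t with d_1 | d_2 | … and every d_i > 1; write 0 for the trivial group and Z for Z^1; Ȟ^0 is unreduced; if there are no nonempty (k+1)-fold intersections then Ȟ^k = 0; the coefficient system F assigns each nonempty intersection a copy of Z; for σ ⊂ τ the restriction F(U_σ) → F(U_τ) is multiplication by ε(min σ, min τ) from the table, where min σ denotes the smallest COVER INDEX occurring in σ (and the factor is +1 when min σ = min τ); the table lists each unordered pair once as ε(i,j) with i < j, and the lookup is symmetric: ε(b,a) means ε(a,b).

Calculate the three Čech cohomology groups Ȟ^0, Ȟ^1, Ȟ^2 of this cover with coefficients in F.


nerve of the cover:
  U12={p5} U14={p3} U23={p1,p4} U34={p2}
C dims 4,4; δ0: rk 4, SNF 1^3·2
Ȟ^0 = (4 − 4) − 0 = 0, so Ȟ^0 ≅ 0
Ȟ^1 = (4 − 0) − 4 = 0 plus torsion [2], so Ȟ^1 ≅ Z/2
Ȟ^2 = (0 − 0) − 0 = 0, so Ȟ^2 ≅ 0

Ȟ^0(U;F) ≅ 0, Ȟ^1(U;F) ≅ Z/2, Ȟ^2(U;F) ≅ 0


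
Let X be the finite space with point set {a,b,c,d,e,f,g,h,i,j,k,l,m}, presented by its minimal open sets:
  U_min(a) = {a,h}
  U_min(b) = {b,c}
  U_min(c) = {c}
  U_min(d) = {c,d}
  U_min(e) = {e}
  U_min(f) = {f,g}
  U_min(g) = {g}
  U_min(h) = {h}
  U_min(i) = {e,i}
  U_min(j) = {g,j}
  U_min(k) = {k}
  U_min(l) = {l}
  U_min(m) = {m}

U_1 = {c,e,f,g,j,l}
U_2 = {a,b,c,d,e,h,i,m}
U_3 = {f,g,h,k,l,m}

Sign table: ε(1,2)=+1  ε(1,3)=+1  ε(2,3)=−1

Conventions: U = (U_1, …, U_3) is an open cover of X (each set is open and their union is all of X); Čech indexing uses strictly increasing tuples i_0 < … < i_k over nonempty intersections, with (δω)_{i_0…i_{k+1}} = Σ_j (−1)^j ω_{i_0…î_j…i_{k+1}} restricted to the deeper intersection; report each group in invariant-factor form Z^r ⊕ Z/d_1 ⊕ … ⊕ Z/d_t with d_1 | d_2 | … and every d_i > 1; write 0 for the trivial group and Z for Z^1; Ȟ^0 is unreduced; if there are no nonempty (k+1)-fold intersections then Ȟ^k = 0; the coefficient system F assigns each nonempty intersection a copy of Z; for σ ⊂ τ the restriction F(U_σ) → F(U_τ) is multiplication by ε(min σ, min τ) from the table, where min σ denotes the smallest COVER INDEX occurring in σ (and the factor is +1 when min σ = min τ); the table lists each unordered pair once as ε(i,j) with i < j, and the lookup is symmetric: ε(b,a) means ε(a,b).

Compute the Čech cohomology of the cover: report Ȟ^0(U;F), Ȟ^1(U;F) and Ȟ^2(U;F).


Ȟ^0(U;F) ≅ 0, Ȟ^1(U;F) ≅ Z/2, Ȟ^2(U;F) ≅ 0

nerve of the cover:
  U12={c,e} U13={f,g,l} U23={h,m}
C dims 3,3; δ0: rk 3, SNF 1^2·2
Ȟ^0 = (3 − 3) − 0 = 0, so Ȟ^0 ≅ 0
Ȟ^1 = (3 − 0) − 3 = 0 plus torsion [2], so Ȟ^1 ≅ Z/2
Ȟ^2 = (0 − 0) − 0 = 0, so Ȟ^2 ≅ 0


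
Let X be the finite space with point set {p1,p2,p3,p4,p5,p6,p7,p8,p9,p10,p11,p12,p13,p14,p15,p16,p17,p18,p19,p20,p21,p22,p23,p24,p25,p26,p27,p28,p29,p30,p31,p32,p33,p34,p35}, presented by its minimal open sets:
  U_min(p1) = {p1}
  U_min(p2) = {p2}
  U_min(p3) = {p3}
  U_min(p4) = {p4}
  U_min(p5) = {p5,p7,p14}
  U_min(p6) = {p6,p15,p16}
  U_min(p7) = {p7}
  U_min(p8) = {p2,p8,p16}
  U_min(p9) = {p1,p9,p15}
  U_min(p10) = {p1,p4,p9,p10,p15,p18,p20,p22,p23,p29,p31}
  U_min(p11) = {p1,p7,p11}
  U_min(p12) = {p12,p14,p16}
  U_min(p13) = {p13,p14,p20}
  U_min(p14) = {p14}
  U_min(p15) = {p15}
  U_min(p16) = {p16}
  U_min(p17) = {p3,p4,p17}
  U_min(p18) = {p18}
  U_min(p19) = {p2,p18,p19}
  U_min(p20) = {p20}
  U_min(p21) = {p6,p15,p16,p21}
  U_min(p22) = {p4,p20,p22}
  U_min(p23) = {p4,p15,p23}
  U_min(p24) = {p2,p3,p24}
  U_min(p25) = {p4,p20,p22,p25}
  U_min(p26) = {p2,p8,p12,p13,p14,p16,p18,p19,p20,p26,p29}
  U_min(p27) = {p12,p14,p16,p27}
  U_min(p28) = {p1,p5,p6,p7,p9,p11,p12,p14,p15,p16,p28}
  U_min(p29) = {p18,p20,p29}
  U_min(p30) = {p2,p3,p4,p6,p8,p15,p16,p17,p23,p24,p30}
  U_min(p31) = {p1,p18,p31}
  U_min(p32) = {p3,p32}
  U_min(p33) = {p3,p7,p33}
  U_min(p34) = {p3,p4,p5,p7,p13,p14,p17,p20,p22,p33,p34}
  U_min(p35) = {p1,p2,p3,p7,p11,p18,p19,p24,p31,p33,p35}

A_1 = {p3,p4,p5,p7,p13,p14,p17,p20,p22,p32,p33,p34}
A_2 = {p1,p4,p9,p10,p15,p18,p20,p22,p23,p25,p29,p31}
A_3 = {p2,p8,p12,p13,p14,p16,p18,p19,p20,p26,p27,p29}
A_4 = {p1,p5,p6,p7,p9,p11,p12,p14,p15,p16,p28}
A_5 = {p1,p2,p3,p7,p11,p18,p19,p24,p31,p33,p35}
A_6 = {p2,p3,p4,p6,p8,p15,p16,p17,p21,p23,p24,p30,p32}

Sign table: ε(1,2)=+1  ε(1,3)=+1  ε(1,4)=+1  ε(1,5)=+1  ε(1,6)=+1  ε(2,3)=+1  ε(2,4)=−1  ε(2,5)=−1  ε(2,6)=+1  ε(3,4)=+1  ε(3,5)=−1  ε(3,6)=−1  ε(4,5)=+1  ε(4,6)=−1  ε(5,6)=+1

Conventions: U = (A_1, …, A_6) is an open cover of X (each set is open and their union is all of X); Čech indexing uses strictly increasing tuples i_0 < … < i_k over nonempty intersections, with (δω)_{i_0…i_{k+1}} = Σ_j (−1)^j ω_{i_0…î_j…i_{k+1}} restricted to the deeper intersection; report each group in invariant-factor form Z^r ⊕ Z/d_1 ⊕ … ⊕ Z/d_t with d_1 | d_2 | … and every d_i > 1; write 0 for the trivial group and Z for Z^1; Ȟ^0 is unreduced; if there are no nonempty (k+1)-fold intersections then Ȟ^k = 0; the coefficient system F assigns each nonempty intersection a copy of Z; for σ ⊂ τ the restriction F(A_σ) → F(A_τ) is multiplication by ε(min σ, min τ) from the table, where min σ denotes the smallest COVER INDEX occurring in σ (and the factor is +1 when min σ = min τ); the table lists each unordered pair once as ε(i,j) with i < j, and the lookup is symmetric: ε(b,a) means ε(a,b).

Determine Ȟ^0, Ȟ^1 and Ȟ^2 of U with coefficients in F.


Ȟ^0(U;F) ≅ 0,  Ȟ^1(U;F) ≅ Z/2,  Ȟ^2(U;F) ≅ Z

nonempty intersections:
  A12={p4,p20,p22} A13={p13,p14,p20} A14={p5,p7,p14} A15={p3,p7,p33} A16={p3,p4,p17,p32} A23={p18,p20,p29} A24={p1,p9,p15} A25={p1,p18,p31} A26={p4,p15,p23} A34={p12,p14,p16} A35={p2,p18,p19} A36={p2,p8,p16} A45={p1,p7,p11} A46={p6,p15,p16} A56={p2,p3,p24}
  A123={p20} A126={p4} A134={p14} A145={p7} A156={p3} A235={p18} A245={p1} A246={p15} A346={p16} A356={p2}
C dims 6,15,10; δ0: rk 6, SNF 1^5·2; δ1: rk 9, SNF 1^9
Ȟ^0: (6−6)−0=0 ⇒ 0
Ȟ^1: (15−9)−6=0 plus torsion [2] ⇒ Z/2
Ȟ^2: (10−0)−9=1 ⇒ Z


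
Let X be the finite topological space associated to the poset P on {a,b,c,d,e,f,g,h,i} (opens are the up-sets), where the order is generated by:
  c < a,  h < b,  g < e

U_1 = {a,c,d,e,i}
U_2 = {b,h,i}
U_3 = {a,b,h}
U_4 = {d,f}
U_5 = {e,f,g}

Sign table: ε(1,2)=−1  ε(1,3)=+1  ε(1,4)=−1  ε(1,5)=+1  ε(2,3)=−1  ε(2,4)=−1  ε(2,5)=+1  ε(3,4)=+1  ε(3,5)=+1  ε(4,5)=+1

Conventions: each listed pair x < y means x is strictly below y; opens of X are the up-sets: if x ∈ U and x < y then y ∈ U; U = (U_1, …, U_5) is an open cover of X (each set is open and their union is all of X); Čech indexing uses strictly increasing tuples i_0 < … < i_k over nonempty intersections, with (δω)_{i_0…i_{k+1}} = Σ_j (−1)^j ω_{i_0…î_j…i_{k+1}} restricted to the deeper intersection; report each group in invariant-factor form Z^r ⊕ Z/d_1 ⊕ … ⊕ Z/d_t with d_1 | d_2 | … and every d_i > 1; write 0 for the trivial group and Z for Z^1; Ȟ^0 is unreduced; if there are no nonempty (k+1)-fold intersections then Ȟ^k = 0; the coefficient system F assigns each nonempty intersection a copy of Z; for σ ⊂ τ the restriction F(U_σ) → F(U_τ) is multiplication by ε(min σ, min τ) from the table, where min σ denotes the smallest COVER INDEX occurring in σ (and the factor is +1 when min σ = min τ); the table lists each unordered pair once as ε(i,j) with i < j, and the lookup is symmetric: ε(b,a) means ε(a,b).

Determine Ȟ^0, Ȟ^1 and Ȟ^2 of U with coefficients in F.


nerve simplices:
  U12={i} U13={a} U14={d} U15={e} U23={b,h} U45={f}
C dims 5,6; δ0: rk 5, SNF 1^4·2
degree 0: 5−5−0 = 0 → Ȟ^0 ≅ 0
degree 1: 6−0−5 = 1 plus torsion [2] → Ȟ^1 ≅ Z ⊕ Z/2
degree 2: 0−0−0 = 0 → Ȟ^2 ≅ 0

Ȟ^0(U;F) ≅ 0,  Ȟ^1(U;F) ≅ Z ⊕ Z/2,  Ȟ^2(U;F) ≅ 0


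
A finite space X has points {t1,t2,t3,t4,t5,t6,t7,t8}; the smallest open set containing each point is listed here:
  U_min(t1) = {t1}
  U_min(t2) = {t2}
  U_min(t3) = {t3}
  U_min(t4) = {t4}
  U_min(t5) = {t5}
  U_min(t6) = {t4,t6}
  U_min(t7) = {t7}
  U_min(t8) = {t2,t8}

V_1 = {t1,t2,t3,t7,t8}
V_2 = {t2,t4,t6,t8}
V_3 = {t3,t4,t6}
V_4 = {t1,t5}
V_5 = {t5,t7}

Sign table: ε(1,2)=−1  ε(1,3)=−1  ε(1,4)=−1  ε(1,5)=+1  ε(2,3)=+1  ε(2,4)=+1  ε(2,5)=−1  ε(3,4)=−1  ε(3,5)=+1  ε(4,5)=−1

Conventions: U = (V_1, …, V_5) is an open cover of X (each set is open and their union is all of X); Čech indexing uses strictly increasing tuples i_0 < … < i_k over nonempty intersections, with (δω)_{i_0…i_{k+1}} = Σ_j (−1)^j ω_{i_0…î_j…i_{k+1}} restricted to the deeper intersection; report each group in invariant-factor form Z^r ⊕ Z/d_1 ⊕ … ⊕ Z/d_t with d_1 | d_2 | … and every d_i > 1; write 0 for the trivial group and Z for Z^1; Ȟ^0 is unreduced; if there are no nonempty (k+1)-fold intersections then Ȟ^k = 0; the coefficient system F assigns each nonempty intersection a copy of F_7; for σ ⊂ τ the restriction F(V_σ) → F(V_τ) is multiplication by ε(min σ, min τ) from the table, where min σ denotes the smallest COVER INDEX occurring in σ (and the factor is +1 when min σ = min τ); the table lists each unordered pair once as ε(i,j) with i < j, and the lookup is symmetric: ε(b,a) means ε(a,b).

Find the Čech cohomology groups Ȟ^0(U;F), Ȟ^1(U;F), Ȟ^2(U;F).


Ȟ^0 = Z/7,  Ȟ^1 = Z/7 ⊕ Z/7,  Ȟ^2 = 0

nerve simplices:
  V12={t2,t8} V13={t3} V14={t1} V15={t7} V23={t4,t6} V45={t5}
C dims 5,6; δ0: rk_F7 4
degree 0: 5−4−0 = 1 → Ȟ^0 ≅ Z/7
degree 1: 6−0−4 = 2 → Ȟ^1 ≅ Z/7 ⊕ Z/7
degree 2: 0−0−0 = 0 → Ȟ^2 ≅ 0


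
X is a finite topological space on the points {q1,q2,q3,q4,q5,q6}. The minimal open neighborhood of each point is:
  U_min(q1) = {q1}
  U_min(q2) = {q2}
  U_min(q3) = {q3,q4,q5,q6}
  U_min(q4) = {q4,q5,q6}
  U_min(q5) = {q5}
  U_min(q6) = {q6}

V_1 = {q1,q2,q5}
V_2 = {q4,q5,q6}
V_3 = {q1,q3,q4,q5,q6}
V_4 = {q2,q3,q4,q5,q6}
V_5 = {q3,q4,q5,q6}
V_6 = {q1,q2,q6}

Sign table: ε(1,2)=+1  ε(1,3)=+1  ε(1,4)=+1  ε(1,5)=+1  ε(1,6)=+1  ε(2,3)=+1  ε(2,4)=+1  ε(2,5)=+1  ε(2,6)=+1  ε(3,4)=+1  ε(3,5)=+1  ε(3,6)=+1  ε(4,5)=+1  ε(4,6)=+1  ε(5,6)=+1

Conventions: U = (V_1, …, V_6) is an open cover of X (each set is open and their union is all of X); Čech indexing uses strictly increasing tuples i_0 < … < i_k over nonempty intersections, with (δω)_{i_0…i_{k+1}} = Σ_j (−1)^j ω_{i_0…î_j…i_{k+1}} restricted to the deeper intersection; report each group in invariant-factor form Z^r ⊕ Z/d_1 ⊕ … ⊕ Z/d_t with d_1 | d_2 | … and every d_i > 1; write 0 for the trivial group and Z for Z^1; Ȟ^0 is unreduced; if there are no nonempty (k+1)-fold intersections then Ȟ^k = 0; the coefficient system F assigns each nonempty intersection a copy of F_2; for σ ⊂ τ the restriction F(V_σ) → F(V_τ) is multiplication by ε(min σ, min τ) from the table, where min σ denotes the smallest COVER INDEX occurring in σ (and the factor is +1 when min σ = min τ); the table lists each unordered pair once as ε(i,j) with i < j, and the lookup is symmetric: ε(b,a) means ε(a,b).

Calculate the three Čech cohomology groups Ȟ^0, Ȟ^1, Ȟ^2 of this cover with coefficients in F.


Ȟ^0 = Z/2, Ȟ^1 = 0 and Ȟ^2 = Z/2

nerve simplices:
  V12={q5} V13={q1,q5} V14={q2,q5} V15={q5} V16={q1,q2} V23={q4,q5,q6} V24={q4,q5,q6} V25={q4,q5,q6} V26={q6} V34={q3,q4,q5,q6} V35={q3,q4,q5,q6} V36={q1,q6} V45={q3,q4,q5,q6} V46={q2,q6} V56={q6}
  V123={q5} V124={q5} V125={q5} V134={q5} V135={q5} V136={q1} V145={q5} V146={q2} V234={q4,q5,q6} V235={q4,q5,q6} V236={q6} V245={q4,q5,q6} V246={q6} V256={q6} V345={q3,q4,q5,q6} V346={q6} V356={q6} V456={q6}
  V1234={q5} V1235={q5} V1245={q5} V1345={q5} V2345={q4,q5,q6} V2346={q6} V2356={q6} V2456={q6} V3456={q6}
  V12345={q5} V23456={q6}
C dims 6,15,18,9; δ0: rk_F2 5; δ1: rk_F2 10; δ2: rk_F2 7
degree 0: 6−5−0 = 1 → Ȟ^0 ≅ Z/2
degree 1: 15−10−5 = 0 → Ȟ^1 ≅ 0
degree 2: 18−7−10 = 1 → Ȟ^2 ≅ Z/2


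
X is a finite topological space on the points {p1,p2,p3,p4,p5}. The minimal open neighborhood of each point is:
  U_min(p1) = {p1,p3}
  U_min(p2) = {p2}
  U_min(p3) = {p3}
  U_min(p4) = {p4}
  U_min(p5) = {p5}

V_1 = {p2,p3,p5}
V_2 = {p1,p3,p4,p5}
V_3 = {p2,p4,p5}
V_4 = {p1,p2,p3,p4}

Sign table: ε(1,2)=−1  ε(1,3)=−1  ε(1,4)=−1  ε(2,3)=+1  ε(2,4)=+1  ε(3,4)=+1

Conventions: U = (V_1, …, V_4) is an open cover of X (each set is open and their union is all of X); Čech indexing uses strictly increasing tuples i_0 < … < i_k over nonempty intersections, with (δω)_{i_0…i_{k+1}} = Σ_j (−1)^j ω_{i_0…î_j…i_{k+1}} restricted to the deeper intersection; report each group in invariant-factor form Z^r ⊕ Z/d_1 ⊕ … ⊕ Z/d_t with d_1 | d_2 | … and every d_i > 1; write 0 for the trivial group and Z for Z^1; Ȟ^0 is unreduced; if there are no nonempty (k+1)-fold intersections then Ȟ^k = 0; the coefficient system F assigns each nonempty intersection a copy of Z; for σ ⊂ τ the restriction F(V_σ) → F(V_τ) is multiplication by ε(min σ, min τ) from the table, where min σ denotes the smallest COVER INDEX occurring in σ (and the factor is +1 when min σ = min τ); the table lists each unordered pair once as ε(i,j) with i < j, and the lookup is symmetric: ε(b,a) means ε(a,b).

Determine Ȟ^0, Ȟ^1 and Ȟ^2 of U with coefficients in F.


nonempty overlaps:
  V12={p3,p5} V13={p2,p5} V14={p2,p3} V23={p4,p5} V24={p1,p3,p4} V34={p2,p4}
  V123={p5} V124={p3} V134={p2} V234={p4}
C dims 4,6,4; δ0: rk 3, SNF 1^3; δ1: rk 3, SNF 1^3
degree 0: 4−3−0 = 1 → Ȟ^0 ≅ Z
degree 1: 6−3−3 = 0 → Ȟ^1 ≅ 0
degree 2: 4−0−3 = 1 → Ȟ^2 ≅ Z

Ȟ^0(U;F) ≅ Z,  Ȟ^1(U;F) ≅ 0,  Ȟ^2(U;F) ≅ Z


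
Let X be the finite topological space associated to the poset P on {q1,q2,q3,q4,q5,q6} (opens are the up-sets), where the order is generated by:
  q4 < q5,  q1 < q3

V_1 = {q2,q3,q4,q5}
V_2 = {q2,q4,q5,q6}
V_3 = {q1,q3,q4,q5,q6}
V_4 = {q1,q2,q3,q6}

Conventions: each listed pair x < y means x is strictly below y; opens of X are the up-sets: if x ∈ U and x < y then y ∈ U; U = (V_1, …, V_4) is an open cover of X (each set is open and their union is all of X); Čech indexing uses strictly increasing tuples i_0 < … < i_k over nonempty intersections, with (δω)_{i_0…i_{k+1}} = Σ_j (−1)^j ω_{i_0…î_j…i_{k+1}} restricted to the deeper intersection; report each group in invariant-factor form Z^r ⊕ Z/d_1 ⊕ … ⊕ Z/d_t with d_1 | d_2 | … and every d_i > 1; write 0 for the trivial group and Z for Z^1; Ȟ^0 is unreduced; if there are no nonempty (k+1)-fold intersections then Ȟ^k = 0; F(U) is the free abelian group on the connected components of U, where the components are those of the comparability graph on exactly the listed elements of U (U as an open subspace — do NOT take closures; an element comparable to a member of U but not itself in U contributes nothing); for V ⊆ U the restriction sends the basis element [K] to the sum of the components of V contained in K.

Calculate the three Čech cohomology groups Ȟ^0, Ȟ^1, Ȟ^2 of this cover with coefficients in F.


Ȟ^0 ≅ Z^4, Ȟ^1 ≅ 0, Ȟ^2 ≅ 0

nonempty overlaps:
  V12={q2,q4,q5} V13={q3,q4,q5} V14={q2,q3} V23={q4,q5,q6} V24={q2,q6} V34={q1,q3,q6}
  V123={q4,q5} V124={q2} V134={q3} V234={q6}
components per intersection:
  V1: {q2} {q3} {q4,q5}
  V2: {q2} {q4,q5} {q6}
  V3: {q1,q3} {q4,q5} {q6}
  V4: {q1,q3} {q2} {q6}
  V12: {q2} {q4,q5}
  V13: {q3} {q4,q5}
  V14: {q2} {q3}
  V23: {q4,q5} {q6}
  V24: {q2} {q6}
  V34: {q1,q3} {q6}
  V123: {q4,q5}
  V124: {q2}
  V134: {q3}
  V234: {q6}
C dims 12,12,4; δ0: rk 8, SNF 1^8; δ1: rk 4, SNF 1^4
degree 0: 12−8−0 = 4 → Ȟ^0 ≅ Z^4
degree 1: 12−4−8 = 0 → Ȟ^1 ≅ 0
degree 2: 4−0−4 = 0 → Ȟ^2 ≅ 0


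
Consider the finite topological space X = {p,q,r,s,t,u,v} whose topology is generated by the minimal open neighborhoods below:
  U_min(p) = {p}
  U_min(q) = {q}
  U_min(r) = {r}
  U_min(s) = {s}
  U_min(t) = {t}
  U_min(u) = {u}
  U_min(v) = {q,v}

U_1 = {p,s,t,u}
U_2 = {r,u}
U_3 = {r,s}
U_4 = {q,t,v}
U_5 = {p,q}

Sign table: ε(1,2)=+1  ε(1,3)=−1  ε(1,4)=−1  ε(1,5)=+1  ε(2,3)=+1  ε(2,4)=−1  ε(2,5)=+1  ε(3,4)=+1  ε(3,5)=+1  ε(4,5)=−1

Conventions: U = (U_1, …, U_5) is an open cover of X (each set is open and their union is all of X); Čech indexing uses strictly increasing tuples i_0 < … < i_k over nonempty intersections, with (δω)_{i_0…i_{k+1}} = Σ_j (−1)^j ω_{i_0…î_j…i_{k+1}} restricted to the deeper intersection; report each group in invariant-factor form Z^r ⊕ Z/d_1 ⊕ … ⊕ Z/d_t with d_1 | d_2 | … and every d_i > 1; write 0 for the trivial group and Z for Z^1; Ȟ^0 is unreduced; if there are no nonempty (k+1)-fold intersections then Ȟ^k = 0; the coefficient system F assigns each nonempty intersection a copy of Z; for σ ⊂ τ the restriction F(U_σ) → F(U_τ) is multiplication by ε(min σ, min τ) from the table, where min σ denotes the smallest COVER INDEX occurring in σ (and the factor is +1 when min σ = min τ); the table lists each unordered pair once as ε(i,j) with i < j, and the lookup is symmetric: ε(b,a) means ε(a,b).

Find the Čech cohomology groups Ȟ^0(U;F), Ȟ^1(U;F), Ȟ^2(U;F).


Ȟ^0 ≅ 0; Ȟ^1 ≅ Z ⊕ Z/2; Ȟ^2 ≅ 0

cover nerve:
  U12={u} U13={s} U14={t} U15={p} U23={r} U45={q}
C dims 5,6; δ0: rk 5, SNF 1^4·2
Ȟ^0: (5−5)−0=0 ⇒ 0
Ȟ^1: (6−0)−5=1 plus torsion [2] ⇒ Z ⊕ Z/2
Ȟ^2: (0−0)−0=0 ⇒ 0


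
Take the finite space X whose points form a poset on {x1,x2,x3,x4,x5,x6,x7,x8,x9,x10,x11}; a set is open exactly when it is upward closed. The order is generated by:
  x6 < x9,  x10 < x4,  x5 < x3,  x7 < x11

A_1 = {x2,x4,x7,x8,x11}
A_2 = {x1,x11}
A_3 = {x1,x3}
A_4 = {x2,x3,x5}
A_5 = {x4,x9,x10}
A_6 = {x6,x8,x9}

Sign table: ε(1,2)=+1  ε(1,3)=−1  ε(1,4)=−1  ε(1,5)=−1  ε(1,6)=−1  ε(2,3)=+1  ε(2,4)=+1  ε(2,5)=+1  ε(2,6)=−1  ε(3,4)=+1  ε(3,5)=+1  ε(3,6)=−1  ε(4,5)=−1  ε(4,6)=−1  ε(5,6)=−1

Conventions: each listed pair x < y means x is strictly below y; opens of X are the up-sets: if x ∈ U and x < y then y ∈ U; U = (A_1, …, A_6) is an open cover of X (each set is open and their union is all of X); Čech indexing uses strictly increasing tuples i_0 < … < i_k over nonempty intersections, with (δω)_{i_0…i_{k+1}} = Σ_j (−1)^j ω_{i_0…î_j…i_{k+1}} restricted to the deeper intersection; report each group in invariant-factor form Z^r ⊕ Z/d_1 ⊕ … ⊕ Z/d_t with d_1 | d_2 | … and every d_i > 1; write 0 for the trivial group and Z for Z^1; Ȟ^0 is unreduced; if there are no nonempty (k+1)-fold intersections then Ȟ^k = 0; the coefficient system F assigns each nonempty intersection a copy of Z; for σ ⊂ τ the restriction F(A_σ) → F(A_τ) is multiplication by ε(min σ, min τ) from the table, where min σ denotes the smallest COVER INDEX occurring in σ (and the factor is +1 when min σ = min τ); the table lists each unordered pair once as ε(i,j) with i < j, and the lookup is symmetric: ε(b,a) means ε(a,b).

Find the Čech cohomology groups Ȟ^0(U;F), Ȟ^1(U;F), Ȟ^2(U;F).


Ȟ^0(U;F) ≅ 0, Ȟ^1(U;F) ≅ Z ⊕ Z/2, Ȟ^2(U;F) ≅ 0

cover nerve:
  A12={x11} A14={x2} A15={x4} A16={x8} A23={x1} A34={x3} A56={x9}
C dims 6,7; δ0: rk 6, SNF 1^5·2
Ȟ^0: (6−6)−0=0 ⇒ 0
Ȟ^1: (7−0)−6=1 plus torsion [2] ⇒ Z ⊕ Z/2
Ȟ^2: (0−0)−0=0 ⇒ 0


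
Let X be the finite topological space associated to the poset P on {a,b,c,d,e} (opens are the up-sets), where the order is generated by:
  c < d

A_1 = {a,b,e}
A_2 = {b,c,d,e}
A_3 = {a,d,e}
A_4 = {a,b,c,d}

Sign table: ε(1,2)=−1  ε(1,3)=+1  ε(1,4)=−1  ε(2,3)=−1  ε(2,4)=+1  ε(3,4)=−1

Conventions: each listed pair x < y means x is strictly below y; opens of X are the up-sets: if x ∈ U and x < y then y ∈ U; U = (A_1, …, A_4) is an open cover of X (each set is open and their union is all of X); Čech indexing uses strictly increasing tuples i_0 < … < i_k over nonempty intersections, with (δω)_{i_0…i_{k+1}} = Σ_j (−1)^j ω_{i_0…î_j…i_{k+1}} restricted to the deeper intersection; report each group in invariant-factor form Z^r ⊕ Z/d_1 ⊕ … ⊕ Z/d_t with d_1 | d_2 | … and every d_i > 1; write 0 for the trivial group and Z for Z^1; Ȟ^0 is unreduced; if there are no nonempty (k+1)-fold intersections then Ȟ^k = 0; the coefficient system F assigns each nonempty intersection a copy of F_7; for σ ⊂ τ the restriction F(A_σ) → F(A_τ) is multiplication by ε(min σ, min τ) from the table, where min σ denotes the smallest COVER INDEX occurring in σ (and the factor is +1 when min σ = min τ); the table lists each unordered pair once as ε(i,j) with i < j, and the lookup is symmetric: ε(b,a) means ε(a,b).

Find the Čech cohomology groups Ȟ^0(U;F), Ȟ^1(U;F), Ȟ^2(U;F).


nerve of the cover:
  A12={b,e} A13={a,e} A14={a,b} A23={d,e} A24={b,c,d} A34={a,d}
  A123={e} A124={b} A134={a} A234={d}
C dims 4,6,4; δ0: rk_F7 3; δ1: rk_F7 3
Ȟ^0 = (4 − 3) − 0 = 1, so Ȟ^0 ≅ Z/7
Ȟ^1 = (6 − 3) − 3 = 0, so Ȟ^1 ≅ 0
Ȟ^2 = (4 − 0) − 3 = 1, so Ȟ^2 ≅ Z/7

Ȟ^0 ≅ Z/7, Ȟ^1 ≅ 0 and Ȟ^2 ≅ Z/7


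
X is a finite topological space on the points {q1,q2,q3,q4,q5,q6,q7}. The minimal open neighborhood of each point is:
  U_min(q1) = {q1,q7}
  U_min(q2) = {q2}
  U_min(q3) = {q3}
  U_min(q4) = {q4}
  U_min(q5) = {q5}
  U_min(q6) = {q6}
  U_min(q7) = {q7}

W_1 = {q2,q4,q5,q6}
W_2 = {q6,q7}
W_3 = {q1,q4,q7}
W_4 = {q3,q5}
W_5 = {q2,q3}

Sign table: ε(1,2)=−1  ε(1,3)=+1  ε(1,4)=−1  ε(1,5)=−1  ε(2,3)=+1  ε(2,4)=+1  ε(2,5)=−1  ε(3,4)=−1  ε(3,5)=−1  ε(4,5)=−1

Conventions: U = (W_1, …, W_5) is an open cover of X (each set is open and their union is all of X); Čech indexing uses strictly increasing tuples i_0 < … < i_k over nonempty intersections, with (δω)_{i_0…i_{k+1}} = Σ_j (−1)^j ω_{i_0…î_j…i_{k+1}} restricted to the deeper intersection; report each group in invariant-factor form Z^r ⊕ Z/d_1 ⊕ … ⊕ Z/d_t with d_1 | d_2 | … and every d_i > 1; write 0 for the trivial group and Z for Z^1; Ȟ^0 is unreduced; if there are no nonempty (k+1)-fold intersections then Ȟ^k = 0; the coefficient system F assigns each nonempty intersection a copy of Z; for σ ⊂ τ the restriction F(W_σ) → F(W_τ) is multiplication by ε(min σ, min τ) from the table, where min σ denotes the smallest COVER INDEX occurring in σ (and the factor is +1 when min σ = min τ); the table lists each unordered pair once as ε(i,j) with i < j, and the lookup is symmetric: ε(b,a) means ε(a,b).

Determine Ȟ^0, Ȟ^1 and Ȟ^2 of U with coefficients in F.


nonempty intersections:
  W12={q6} W13={q4} W14={q5} W15={q2} W23={q7} W45={q3}
C dims 5,6; δ0: rk 5, SNF 1^4·2
Ȟ^0: (5−5)−0=0 ⇒ 0
Ȟ^1: (6−0)−5=1 plus torsion [2] ⇒ Z ⊕ Z/2
Ȟ^2: (0−0)−0=0 ⇒ 0

Ȟ^0(U;F) ≅ 0,  Ȟ^1(U;F) ≅ Z ⊕ Z/2,  Ȟ^2(U;F) ≅ 0


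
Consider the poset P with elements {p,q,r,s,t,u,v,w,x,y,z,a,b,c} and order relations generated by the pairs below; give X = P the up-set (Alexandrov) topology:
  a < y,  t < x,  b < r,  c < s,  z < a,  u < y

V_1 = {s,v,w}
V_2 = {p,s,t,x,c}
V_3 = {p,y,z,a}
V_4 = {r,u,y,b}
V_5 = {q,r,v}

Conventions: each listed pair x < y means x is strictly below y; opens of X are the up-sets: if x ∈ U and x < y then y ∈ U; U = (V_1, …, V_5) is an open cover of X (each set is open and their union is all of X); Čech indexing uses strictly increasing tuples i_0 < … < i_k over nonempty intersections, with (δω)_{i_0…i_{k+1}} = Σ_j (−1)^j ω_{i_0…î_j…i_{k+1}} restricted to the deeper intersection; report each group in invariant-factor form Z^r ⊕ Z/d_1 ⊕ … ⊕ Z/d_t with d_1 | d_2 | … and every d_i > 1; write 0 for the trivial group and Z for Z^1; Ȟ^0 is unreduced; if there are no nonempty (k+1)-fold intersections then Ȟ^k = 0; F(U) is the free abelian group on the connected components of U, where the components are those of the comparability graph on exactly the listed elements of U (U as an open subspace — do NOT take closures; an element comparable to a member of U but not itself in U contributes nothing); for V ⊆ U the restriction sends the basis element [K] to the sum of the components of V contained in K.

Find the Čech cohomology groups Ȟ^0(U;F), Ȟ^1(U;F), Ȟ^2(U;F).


Ȟ^0(U;F) ≅ Z^8; Ȟ^1(U;F) ≅ 0; Ȟ^2(U;F) ≅ 0

nonempty overlaps:
  V12={s} V15={v} V23={p} V34={y} V45={r}
components per intersection:
  V1: {s} {v} {w}
  V2: {p} {s,c} {t,x}
  V3: {p} {y,z,a}
  V4: {r,b} {u,y}
  V5: {q} {r} {v}
  V12: {s}
  V15: {v}
  V23: {p}
  V34: {y}
  V45: {r}
C dims 13,5; δ0: rk 5, SNF 1^5
degree 0: 13−5−0 = 8 → Ȟ^0 ≅ Z^8
degree 1: 5−0−5 = 0 → Ȟ^1 ≅ 0
degree 2: 0−0−0 = 0 → Ȟ^2 ≅ 0


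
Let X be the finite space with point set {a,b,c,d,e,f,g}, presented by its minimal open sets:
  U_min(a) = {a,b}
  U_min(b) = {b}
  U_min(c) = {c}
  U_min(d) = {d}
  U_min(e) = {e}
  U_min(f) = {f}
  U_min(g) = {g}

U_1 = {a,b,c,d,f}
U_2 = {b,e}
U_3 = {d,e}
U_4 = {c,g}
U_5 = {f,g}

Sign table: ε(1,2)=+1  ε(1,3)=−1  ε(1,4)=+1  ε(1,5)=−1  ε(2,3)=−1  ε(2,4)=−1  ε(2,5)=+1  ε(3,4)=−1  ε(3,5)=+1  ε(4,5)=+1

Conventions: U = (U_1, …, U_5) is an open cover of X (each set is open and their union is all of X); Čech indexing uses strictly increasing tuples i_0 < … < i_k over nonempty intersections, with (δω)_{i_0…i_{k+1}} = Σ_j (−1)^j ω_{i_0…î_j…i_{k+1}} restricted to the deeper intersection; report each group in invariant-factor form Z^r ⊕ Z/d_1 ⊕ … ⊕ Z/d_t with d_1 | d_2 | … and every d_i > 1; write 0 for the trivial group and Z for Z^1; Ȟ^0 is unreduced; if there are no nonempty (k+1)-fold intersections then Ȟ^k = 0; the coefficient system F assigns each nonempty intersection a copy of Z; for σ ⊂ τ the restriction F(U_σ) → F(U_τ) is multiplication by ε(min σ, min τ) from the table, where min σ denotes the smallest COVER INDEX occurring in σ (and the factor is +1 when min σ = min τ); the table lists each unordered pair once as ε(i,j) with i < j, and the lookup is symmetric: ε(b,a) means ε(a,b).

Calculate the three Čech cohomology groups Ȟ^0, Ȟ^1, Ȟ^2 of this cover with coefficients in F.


nonempty intersections:
  U12={b} U13={d} U14={c} U15={f} U23={e} U45={g}
C dims 5,6; δ0: rk 5, SNF 1^4·2
Ȟ^0: (5−5)−0=0 ⇒ 0
Ȟ^1: (6−0)−5=1 plus torsion [2] ⇒ Z ⊕ Z/2
Ȟ^2: (0−0)−0=0 ⇒ 0

Ȟ^0(U;F) ≅ 0,  Ȟ^1(U;F) ≅ Z ⊕ Z/2,  Ȟ^2(U;F) ≅ 0


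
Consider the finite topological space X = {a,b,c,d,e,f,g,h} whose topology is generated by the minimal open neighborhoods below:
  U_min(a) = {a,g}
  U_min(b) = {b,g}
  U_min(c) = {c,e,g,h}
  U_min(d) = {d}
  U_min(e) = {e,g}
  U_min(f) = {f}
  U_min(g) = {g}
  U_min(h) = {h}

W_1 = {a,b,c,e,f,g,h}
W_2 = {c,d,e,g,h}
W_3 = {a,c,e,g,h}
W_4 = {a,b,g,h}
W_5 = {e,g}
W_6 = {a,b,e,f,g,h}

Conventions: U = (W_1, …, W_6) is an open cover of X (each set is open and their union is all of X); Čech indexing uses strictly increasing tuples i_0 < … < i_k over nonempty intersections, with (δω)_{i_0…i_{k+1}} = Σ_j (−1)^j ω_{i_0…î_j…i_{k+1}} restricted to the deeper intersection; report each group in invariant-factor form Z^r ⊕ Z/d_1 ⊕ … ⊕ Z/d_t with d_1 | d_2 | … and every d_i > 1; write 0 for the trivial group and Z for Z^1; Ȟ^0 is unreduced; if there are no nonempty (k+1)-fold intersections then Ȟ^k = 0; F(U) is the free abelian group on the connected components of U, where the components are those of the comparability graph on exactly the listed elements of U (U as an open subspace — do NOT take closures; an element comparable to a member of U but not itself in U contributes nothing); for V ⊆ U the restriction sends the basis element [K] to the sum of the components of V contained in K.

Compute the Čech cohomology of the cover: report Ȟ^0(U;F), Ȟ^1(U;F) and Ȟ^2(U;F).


Ȟ^0(U;F) ≅ Z^3, Ȟ^1(U;F) ≅ 0 and Ȟ^2(U;F) ≅ 0

nerve simplices:
  W12={c,e,g,h} W13={a,c,e,g,h} W14={a,b,g,h} W15={e,g} W16={a,b,e,f,g,h} W23={c,e,g,h} W24={g,h} W25={e,g} W26={e,g,h} W34={a,g,h} W35={e,g} W36={a,e,g,h} W45={g} W46={a,b,g,h} W56={e,g}
  W123={c,e,g,h} W124={g,h} W125={e,g} W126={e,g,h} W134={a,g,h} W135={e,g} W136={a,e,g,h} W145={g} W146={a,b,g,h} W156={e,g} W234={g,h} W235={e,g} W236={e,g,h} W245={g} W246={g,h} W256={e,g} W345={g} W346={a,g,h} W356={e,g} W456={g}
  W1234={g,h} W1235={e,g} W1236={e,g,h} W1245={g} W1246={g,h} W1256={e,g} W1345={g} W1346={a,g,h} W1356={e,g} W1456={g} W2345={g} W2346={g,h} W2356={e,g} W2456={g} W3456={g}
  W12345={g} W12346={g,h} W12356={e,g} W12456={g} W13456={g} W23456={g}
  W123456={g}
components per intersection:
  W1: {a,b,c,e,g,h} {f}
  W2: {c,e,g,h} {d}
  W3: {a,c,e,g,h}
  W4: {a,b,g} {h}
  W5: {e,g}
  W6: {a,b,e,g} {f} {h}
  W12: {c,e,g,h}
  W13: {a,c,e,g,h}
  W14: {a,b,g} {h}
  W15: {e,g}
  W16: {a,b,e,g} {f} {h}
  W23: {c,e,g,h}
  W24: {g} {h}
  W25: {e,g}
  W26: {e,g} {h}
  W34: {a,g} {h}
  W35: {e,g}
  W36: {a,e,g} {h}
  W45: {g}
  W46: {a,b,g} {h}
  W56: {e,g}
  W123: {c,e,g,h}
  W124: {g} {h}
  W125: {e,g}
  W126: {e,g} {h}
  W134: {a,g} {h}
  W135: {e,g}
  W136: {a,e,g} {h}
  W145: {g}
  W146: {a,b,g} {h}
  W156: {e,g}
  W234: {g} {h}
  W235: {e,g}
  W236: {e,g} {h}
  W245: {g}
  W246: {g} {h}
  W256: {e,g}
  W345: {g}
  W346: {a,g} {h}
  W356: {e,g}
  W456: {g}
  W1234: {g} {h}
  W1235: {e,g}
  W1236: {e,g} {h}
  W1245: {g}
  W1246: {g} {h}
  W1256: {e,g}
  W1345: {g}
  W1346: {a,g} {h}
  W1356: {e,g}
  W1456: {g}
  W2345: {g}
  W2346: {g} {h}
  W2356: {e,g}
  W2456: {g}
  W3456: {g}
  W12345: {g}
  W12346: {g} {h}
  W12356: {e,g}
  W12456: {g}
  W13456: {g}
  W23456: {g}
  W123456: {g}
C dims 11,23,29,20; δ0: rk 8, SNF 1^8; δ1: rk 15, SNF 1^15; δ2: rk 14, SNF 1^14
degree 0: 11−8−0 = 3 → Ȟ^0 ≅ Z^3
degree 1: 23−15−8 = 0 → Ȟ^1 ≅ 0
degree 2: 29−14−15 = 0 → Ȟ^2 ≅ 0


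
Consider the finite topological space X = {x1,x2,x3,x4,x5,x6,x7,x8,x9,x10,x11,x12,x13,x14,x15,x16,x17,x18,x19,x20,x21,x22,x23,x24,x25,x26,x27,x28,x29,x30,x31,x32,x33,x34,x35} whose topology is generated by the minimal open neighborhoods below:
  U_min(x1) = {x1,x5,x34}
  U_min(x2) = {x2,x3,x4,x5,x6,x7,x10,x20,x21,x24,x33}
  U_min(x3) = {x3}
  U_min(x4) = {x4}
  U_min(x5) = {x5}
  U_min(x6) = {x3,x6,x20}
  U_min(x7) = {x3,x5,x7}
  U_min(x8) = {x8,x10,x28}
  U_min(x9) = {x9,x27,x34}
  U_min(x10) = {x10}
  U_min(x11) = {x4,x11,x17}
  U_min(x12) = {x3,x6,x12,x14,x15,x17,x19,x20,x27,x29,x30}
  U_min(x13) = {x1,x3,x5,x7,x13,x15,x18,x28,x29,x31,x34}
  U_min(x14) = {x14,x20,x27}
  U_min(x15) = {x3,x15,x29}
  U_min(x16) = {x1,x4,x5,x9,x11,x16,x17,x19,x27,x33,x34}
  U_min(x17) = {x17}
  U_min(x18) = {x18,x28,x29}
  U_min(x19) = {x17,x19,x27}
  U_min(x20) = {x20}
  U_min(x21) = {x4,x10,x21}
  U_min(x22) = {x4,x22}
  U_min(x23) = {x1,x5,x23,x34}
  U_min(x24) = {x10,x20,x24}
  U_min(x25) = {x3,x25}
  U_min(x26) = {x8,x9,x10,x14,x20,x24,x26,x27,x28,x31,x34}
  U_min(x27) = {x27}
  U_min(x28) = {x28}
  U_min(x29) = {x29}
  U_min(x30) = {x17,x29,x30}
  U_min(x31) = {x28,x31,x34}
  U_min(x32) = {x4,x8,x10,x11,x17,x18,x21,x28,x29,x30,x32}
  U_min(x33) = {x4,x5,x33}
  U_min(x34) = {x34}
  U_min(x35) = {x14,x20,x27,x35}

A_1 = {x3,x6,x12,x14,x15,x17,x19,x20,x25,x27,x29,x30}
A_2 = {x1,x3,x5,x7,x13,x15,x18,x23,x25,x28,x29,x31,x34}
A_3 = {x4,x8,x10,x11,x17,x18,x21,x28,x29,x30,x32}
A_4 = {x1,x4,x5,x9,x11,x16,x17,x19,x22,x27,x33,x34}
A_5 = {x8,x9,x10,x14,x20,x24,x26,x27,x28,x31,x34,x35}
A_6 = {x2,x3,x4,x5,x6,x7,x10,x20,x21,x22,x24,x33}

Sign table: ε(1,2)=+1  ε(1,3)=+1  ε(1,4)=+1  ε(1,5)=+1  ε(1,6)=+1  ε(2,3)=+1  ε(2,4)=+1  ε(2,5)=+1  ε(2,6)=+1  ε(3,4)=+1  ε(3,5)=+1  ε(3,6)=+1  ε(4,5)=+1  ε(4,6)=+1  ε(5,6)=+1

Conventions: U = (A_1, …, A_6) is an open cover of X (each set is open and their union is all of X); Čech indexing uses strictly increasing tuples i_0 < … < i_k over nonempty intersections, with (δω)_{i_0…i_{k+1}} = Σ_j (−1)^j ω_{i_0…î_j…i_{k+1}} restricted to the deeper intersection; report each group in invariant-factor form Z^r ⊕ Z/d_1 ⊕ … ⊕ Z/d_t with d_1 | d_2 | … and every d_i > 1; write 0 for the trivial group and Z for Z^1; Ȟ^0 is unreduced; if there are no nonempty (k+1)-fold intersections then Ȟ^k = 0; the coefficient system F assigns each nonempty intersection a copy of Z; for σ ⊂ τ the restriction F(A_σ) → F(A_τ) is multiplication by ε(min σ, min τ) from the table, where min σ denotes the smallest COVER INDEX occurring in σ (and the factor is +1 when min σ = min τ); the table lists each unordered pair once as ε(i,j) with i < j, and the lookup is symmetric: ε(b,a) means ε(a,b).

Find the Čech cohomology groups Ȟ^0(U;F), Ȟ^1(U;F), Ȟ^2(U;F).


Ȟ^0(U;F) ≅ Z, Ȟ^1(U;F) ≅ 0 and Ȟ^2(U;F) ≅ Z/2

nonempty intersections:
  A12={x3,x15,x25,x29} A13={x17,x29,x30} A14={x17,x19,x27} A15={x14,x20,x27} A16={x3,x6,x20} A23={x18,x28,x29} A24={x1,x5,x34} A25={x28,x31,x34} A26={x3,x5,x7} A34={x4,x11,x17} A35={x8,x10,x28} A36={x4,x10,x21} A45={x9,x27,x34} A46={x4,x5,x22,x33} A56={x10,x20,x24}
  A123={x29} A126={x3} A134={x17} A145={x27} A156={x20} A235={x28} A245={x34} A246={x5} A346={x4} A356={x10}
C dims 6,15,10; δ0: rk 5, SNF 1^5; δ1: rk 10, SNF 1^9·2
Ȟ^0: (6−5)−0=1 ⇒ Z
Ȟ^1: (15−10)−5=0 ⇒ 0
Ȟ^2: (10−0)−10=0 plus torsion [2] ⇒ Z/2


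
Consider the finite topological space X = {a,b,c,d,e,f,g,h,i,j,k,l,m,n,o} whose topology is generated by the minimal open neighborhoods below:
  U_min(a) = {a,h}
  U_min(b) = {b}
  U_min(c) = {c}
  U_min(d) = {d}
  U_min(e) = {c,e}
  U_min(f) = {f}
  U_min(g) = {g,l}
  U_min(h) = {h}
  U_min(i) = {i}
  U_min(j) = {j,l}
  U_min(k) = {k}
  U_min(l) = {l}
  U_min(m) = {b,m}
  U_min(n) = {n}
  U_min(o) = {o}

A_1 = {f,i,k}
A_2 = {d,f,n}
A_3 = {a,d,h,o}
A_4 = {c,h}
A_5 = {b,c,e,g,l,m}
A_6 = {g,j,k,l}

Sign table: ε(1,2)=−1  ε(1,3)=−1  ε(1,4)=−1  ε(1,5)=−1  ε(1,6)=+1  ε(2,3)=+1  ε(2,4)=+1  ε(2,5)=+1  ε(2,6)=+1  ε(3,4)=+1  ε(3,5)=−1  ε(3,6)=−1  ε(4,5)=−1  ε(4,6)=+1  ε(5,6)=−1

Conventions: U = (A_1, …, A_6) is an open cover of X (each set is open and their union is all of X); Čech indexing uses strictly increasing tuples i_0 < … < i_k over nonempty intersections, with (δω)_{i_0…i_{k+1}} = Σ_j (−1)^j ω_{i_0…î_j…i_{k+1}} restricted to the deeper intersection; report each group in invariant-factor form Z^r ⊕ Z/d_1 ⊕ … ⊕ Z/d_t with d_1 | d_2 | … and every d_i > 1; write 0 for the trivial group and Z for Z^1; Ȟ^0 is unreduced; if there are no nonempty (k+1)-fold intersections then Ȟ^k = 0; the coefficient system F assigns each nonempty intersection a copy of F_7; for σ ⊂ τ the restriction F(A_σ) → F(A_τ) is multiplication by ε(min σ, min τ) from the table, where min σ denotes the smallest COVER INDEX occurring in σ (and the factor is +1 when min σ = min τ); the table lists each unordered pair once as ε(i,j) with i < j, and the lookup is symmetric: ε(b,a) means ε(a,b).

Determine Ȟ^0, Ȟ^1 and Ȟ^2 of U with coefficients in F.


Ȟ^0(U;F) ≅ 0, Ȟ^1(U;F) ≅ 0 and Ȟ^2(U;F) ≅ 0

nonempty overlaps:
  A12={f} A16={k} A23={d} A34={h} A45={c} A56={g,l}
C dims 6,6; δ0: rk_F7 6
degree 0: 6−6−0 = 0 → Ȟ^0 ≅ 0
degree 1: 6−0−6 = 0 → Ȟ^1 ≅ 0
degree 2: 0−0−0 = 0 → Ȟ^2 ≅ 0


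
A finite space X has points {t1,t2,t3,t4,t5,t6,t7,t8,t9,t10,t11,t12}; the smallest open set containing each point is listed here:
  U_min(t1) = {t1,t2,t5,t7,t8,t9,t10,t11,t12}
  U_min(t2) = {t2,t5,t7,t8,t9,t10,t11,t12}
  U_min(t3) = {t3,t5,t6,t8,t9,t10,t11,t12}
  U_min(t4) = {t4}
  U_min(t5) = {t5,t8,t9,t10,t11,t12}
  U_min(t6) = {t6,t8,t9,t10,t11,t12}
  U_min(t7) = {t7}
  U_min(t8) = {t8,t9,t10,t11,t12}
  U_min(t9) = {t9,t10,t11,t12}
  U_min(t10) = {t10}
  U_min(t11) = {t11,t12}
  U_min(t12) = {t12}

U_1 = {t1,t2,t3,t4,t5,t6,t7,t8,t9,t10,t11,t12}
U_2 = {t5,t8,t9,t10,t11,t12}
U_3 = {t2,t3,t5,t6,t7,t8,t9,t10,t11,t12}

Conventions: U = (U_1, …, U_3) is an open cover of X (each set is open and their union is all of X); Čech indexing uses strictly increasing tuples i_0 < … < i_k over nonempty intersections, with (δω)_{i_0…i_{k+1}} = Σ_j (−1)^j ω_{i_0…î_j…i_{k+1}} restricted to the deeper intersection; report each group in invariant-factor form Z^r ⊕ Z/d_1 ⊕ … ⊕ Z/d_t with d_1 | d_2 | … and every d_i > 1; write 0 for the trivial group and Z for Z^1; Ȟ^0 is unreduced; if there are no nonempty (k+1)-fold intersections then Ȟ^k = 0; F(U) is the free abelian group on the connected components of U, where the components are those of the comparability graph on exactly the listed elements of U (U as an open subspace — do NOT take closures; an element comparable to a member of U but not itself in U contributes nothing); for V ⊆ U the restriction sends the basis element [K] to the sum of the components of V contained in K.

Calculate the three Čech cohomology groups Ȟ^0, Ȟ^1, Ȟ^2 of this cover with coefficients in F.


intersection data:
  U12={t5,t8,t9,t10,t11,t12} U13={t2,t3,t5,t6,t7,t8,t9,t10,t11,t12} U23={t5,t8,t9,t10,t11,t12}
  U123={t5,t8,t9,t10,t11,t12}
components per intersection:
  U1: {t1,t2,t3,t5,t6,t7,t8,t9,t10,t11,t12} {t4}
  U2: {t5,t8,t9,t10,t11,t12}
  U3: {t2,t3,t5,t6,t7,t8,t9,t10,t11,t12}
  U12: {t5,t8,t9,t10,t11,t12}
  U13: {t2,t3,t5,t6,t7,t8,t9,t10,t11,t12}
  U23: {t5,t8,t9,t10,t11,t12}
  U123: {t5,t8,t9,t10,t11,t12}
C dims 4,3,1; δ0: rk 2, SNF 1^2; δ1: rk 1, SNF 1^1
Ȟ^0 = (4 − 2) − 0 = 2, so Ȟ^0 ≅ Z^2
Ȟ^1 = (3 − 1) − 2 = 0, so Ȟ^1 ≅ 0
Ȟ^2 = (1 − 0) − 1 = 0, so Ȟ^2 ≅ 0

Ȟ^0 ≅ Z^2,  Ȟ^1 ≅ 0,  Ȟ^2 ≅ 0
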